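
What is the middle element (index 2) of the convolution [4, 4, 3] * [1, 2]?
Use y[k] = Σ_i a[i]·b[k-i] at k=2. y[2] = 4×2 + 3×1 = 11

11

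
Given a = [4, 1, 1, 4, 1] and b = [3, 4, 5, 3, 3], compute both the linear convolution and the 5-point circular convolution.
Linear: y_lin[0] = 4×3 = 12; y_lin[1] = 4×4 + 1×3 = 19; y_lin[2] = 4×5 + 1×4 + 1×3 = 27; y_lin[3] = 4×3 + 1×5 + 1×4 + 4×3 = 33; y_lin[4] = 4×3 + 1×3 + 1×5 + 4×4 + 1×3 = 39; y_lin[5] = 1×3 + 1×3 + 4×5 + 1×4 = 30; y_lin[6] = 1×3 + 4×3 + 1×5 = 20; y_lin[7] = 4×3 + 1×3 = 15; y_lin[8] = 1×3 = 3 → [12, 19, 27, 33, 39, 30, 20, 15, 3]. Circular (length 5): y[0] = 4×3 + 1×3 + 1×3 + 4×5 + 1×4 = 42; y[1] = 4×4 + 1×3 + 1×3 + 4×3 + 1×5 = 39; y[2] = 4×5 + 1×4 + 1×3 + 4×3 + 1×3 = 42; y[3] = 4×3 + 1×5 + 1×4 + 4×3 + 1×3 = 36; y[4] = 4×3 + 1×3 + 1×5 + 4×4 + 1×3 = 39 → [42, 39, 42, 36, 39]

Linear: [12, 19, 27, 33, 39, 30, 20, 15, 3], Circular: [42, 39, 42, 36, 39]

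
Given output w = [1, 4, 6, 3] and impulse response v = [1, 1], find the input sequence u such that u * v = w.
Deconvolve w=[1, 4, 6, 3] by v=[1, 1]. Since v[0]=1, solve forward: u[0] = w[0] / 1 = 1; u[1] = (w[1] - 1×1) / 1 = 3; u[2] = (w[2] - 3×1) / 1 = 3. So u = [1, 3, 3]. Check by forward convolution: w[0] = 1×1 = 1; w[1] = 1×1 + 3×1 = 4; w[2] = 3×1 + 3×1 = 6; w[3] = 3×1 = 3

[1, 3, 3]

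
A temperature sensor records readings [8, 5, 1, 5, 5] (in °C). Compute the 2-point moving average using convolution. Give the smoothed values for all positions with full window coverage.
2-point moving average kernel = [1, 1]. Apply in 'valid' mode (full window coverage): avg[0] = (8 + 5) / 2 = 6.5; avg[1] = (5 + 1) / 2 = 3.0; avg[2] = (1 + 5) / 2 = 3.0; avg[3] = (5 + 5) / 2 = 5.0. Smoothed values: [6.5, 3.0, 3.0, 5.0]

[6.5, 3.0, 3.0, 5.0]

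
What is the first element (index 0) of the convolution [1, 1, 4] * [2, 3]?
Use y[k] = Σ_i a[i]·b[k-i] at k=0. y[0] = 1×2 = 2

2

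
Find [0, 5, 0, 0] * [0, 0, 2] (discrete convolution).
y[0] = 0×0 = 0; y[1] = 0×0 + 5×0 = 0; y[2] = 0×2 + 5×0 + 0×0 = 0; y[3] = 5×2 + 0×0 + 0×0 = 10; y[4] = 0×2 + 0×0 = 0; y[5] = 0×2 = 0

[0, 0, 0, 10, 0, 0]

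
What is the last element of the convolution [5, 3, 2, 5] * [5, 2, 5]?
Use y[k] = Σ_i a[i]·b[k-i] at k=5. y[5] = 5×5 = 25

25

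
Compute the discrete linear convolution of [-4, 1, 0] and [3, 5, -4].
y[0] = -4×3 = -12; y[1] = -4×5 + 1×3 = -17; y[2] = -4×-4 + 1×5 + 0×3 = 21; y[3] = 1×-4 + 0×5 = -4; y[4] = 0×-4 = 0

[-12, -17, 21, -4, 0]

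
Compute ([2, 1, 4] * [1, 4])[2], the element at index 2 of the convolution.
Use y[k] = Σ_i a[i]·b[k-i] at k=2. y[2] = 1×4 + 4×1 = 8

8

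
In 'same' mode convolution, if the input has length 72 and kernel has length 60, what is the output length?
'Same' mode returns an output with the same length as the input: 72

72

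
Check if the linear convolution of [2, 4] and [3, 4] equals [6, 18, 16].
Recompute linear convolution of [2, 4] and [3, 4]: y[0] = 2×3 = 6; y[1] = 2×4 + 4×3 = 20; y[2] = 4×4 = 16 → [6, 20, 16]. Compare to given [6, 18, 16]: they differ at index 1: given 18, correct 20, so answer: No

No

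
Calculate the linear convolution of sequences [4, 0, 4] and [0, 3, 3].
y[0] = 4×0 = 0; y[1] = 4×3 + 0×0 = 12; y[2] = 4×3 + 0×3 + 4×0 = 12; y[3] = 0×3 + 4×3 = 12; y[4] = 4×3 = 12

[0, 12, 12, 12, 12]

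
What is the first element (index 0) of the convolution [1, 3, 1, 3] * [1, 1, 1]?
Use y[k] = Σ_i a[i]·b[k-i] at k=0. y[0] = 1×1 = 1

1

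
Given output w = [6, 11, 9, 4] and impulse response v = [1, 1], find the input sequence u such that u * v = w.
Deconvolve w=[6, 11, 9, 4] by v=[1, 1]. Since v[0]=1, solve forward: u[0] = w[0] / 1 = 6; u[1] = (w[1] - 6×1) / 1 = 5; u[2] = (w[2] - 5×1) / 1 = 4. So u = [6, 5, 4]. Check by forward convolution: w[0] = 6×1 = 6; w[1] = 6×1 + 5×1 = 11; w[2] = 5×1 + 4×1 = 9; w[3] = 4×1 = 4

[6, 5, 4]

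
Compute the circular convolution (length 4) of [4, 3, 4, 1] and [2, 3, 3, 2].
Use y[k] = Σ_j a[j]·b[(k-j) mod 4]. y[0] = 4×2 + 3×2 + 4×3 + 1×3 = 29; y[1] = 4×3 + 3×2 + 4×2 + 1×3 = 29; y[2] = 4×3 + 3×3 + 4×2 + 1×2 = 31; y[3] = 4×2 + 3×3 + 4×3 + 1×2 = 31. Result: [29, 29, 31, 31]

[29, 29, 31, 31]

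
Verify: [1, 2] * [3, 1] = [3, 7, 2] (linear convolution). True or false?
Recompute linear convolution of [1, 2] and [3, 1]: y[0] = 1×3 = 3; y[1] = 1×1 + 2×3 = 7; y[2] = 2×1 = 2 → [3, 7, 2]. Given [3, 7, 2] matches, so answer: Yes

Yes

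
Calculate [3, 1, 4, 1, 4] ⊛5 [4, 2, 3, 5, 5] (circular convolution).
Use y[k] = Σ_j s[j]·t[(k-j) mod 5]. y[0] = 3×4 + 1×5 + 4×5 + 1×3 + 4×2 = 48; y[1] = 3×2 + 1×4 + 4×5 + 1×5 + 4×3 = 47; y[2] = 3×3 + 1×2 + 4×4 + 1×5 + 4×5 = 52; y[3] = 3×5 + 1×3 + 4×2 + 1×4 + 4×5 = 50; y[4] = 3×5 + 1×5 + 4×3 + 1×2 + 4×4 = 50. Result: [48, 47, 52, 50, 50]

[48, 47, 52, 50, 50]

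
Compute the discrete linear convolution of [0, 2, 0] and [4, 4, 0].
y[0] = 0×4 = 0; y[1] = 0×4 + 2×4 = 8; y[2] = 0×0 + 2×4 + 0×4 = 8; y[3] = 2×0 + 0×4 = 0; y[4] = 0×0 = 0

[0, 8, 8, 0, 0]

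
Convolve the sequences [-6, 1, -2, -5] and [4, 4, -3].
y[0] = -6×4 = -24; y[1] = -6×4 + 1×4 = -20; y[2] = -6×-3 + 1×4 + -2×4 = 14; y[3] = 1×-3 + -2×4 + -5×4 = -31; y[4] = -2×-3 + -5×4 = -14; y[5] = -5×-3 = 15

[-24, -20, 14, -31, -14, 15]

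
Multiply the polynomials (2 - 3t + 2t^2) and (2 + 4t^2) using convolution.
Ascending coefficients: a = [2, -3, 2], b = [2, 0, 4]. c[0] = 2×2 = 4; c[1] = 2×0 + -3×2 = -6; c[2] = 2×4 + -3×0 + 2×2 = 12; c[3] = -3×4 + 2×0 = -12; c[4] = 2×4 = 8. Result coefficients: [4, -6, 12, -12, 8] → 4 - 6t + 12t^2 - 12t^3 + 8t^4

4 - 6t + 12t^2 - 12t^3 + 8t^4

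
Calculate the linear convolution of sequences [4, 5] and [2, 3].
y[0] = 4×2 = 8; y[1] = 4×3 + 5×2 = 22; y[2] = 5×3 = 15

[8, 22, 15]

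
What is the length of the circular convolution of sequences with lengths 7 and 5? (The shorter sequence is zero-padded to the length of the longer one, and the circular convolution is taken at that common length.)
Circular convolution (zero-padding the shorter input) has length max(m, n) = max(7, 5) = 7

7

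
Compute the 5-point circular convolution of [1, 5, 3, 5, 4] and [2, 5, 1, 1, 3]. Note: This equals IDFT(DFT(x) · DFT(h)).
Either evaluate y[k] = Σ_j x[j]·h[(k-j) mod 5] directly, or use IDFT(DFT(x) · DFT(h)). y[0] = 1×2 + 5×3 + 3×1 + 5×1 + 4×5 = 45; y[1] = 1×5 + 5×2 + 3×3 + 5×1 + 4×1 = 33; y[2] = 1×1 + 5×5 + 3×2 + 5×3 + 4×1 = 51; y[3] = 1×1 + 5×1 + 3×5 + 5×2 + 4×3 = 43; y[4] = 1×3 + 5×1 + 3×1 + 5×5 + 4×2 = 44. Result: [45, 33, 51, 43, 44]

[45, 33, 51, 43, 44]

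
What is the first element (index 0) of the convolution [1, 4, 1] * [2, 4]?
Use y[k] = Σ_i a[i]·b[k-i] at k=0. y[0] = 1×2 = 2

2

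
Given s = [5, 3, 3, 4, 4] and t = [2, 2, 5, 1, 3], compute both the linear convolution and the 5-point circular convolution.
Linear: y_lin[0] = 5×2 = 10; y_lin[1] = 5×2 + 3×2 = 16; y_lin[2] = 5×5 + 3×2 + 3×2 = 37; y_lin[3] = 5×1 + 3×5 + 3×2 + 4×2 = 34; y_lin[4] = 5×3 + 3×1 + 3×5 + 4×2 + 4×2 = 49; y_lin[5] = 3×3 + 3×1 + 4×5 + 4×2 = 40; y_lin[6] = 3×3 + 4×1 + 4×5 = 33; y_lin[7] = 4×3 + 4×1 = 16; y_lin[8] = 4×3 = 12 → [10, 16, 37, 34, 49, 40, 33, 16, 12]. Circular (length 5): y[0] = 5×2 + 3×3 + 3×1 + 4×5 + 4×2 = 50; y[1] = 5×2 + 3×2 + 3×3 + 4×1 + 4×5 = 49; y[2] = 5×5 + 3×2 + 3×2 + 4×3 + 4×1 = 53; y[3] = 5×1 + 3×5 + 3×2 + 4×2 + 4×3 = 46; y[4] = 5×3 + 3×1 + 3×5 + 4×2 + 4×2 = 49 → [50, 49, 53, 46, 49]

Linear: [10, 16, 37, 34, 49, 40, 33, 16, 12], Circular: [50, 49, 53, 46, 49]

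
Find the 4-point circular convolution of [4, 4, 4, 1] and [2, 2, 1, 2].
Use y[k] = Σ_j a[j]·b[(k-j) mod 4]. y[0] = 4×2 + 4×2 + 4×1 + 1×2 = 22; y[1] = 4×2 + 4×2 + 4×2 + 1×1 = 25; y[2] = 4×1 + 4×2 + 4×2 + 1×2 = 22; y[3] = 4×2 + 4×1 + 4×2 + 1×2 = 22. Result: [22, 25, 22, 22]

[22, 25, 22, 22]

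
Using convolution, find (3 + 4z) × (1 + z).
Ascending coefficients: a = [3, 4], b = [1, 1]. c[0] = 3×1 = 3; c[1] = 3×1 + 4×1 = 7; c[2] = 4×1 = 4. Result coefficients: [3, 7, 4] → 3 + 7z + 4z^2

3 + 7z + 4z^2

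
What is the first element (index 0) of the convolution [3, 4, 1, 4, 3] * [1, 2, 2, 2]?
Use y[k] = Σ_i a[i]·b[k-i] at k=0. y[0] = 3×1 = 3

3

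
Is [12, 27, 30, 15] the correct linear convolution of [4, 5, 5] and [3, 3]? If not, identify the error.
Recompute linear convolution of [4, 5, 5] and [3, 3]: y[0] = 4×3 = 12; y[1] = 4×3 + 5×3 = 27; y[2] = 5×3 + 5×3 = 30; y[3] = 5×3 = 15 → [12, 27, 30, 15]. Given [12, 27, 30, 15] matches, so answer: Yes

Yes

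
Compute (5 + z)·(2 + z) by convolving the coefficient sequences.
Ascending coefficients: a = [5, 1], b = [2, 1]. c[0] = 5×2 = 10; c[1] = 5×1 + 1×2 = 7; c[2] = 1×1 = 1. Result coefficients: [10, 7, 1] → 10 + 7z + z^2

10 + 7z + z^2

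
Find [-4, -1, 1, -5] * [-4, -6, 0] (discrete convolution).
y[0] = -4×-4 = 16; y[1] = -4×-6 + -1×-4 = 28; y[2] = -4×0 + -1×-6 + 1×-4 = 2; y[3] = -1×0 + 1×-6 + -5×-4 = 14; y[4] = 1×0 + -5×-6 = 30; y[5] = -5×0 = 0

[16, 28, 2, 14, 30, 0]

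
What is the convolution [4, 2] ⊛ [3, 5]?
y[0] = 4×3 = 12; y[1] = 4×5 + 2×3 = 26; y[2] = 2×5 = 10

[12, 26, 10]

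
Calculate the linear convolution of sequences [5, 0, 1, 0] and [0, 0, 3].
y[0] = 5×0 = 0; y[1] = 5×0 + 0×0 = 0; y[2] = 5×3 + 0×0 + 1×0 = 15; y[3] = 0×3 + 1×0 + 0×0 = 0; y[4] = 1×3 + 0×0 = 3; y[5] = 0×3 = 0

[0, 0, 15, 0, 3, 0]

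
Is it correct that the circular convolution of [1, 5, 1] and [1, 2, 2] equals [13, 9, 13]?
Recompute circular convolution of [1, 5, 1] and [1, 2, 2]: y[0] = 1×1 + 5×2 + 1×2 = 13; y[1] = 1×2 + 5×1 + 1×2 = 9; y[2] = 1×2 + 5×2 + 1×1 = 13 → [13, 9, 13]. Given [13, 9, 13] matches, so answer: Yes

Yes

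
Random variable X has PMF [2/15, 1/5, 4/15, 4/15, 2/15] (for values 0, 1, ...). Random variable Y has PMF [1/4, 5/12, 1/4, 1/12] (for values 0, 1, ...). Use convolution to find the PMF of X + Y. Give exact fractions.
P(X+Y=k) = Σ_i P(X=i)·P(Y=k-i) — a convolution of [2/15, 1/5, 4/15, 4/15, 2/15] and [1/4, 5/12, 1/4, 1/12]. P(X+Y=0) = (2/15)×(1/4) = 1/30; P(X+Y=1) = (2/15)×(5/12) + (1/5)×(1/4) = 1/18 + 1/20 = 19/180; P(X+Y=2) = (2/15)×(1/4) + (1/5)×(5/12) + (4/15)×(1/4) = 1/30 + 1/12 + 1/15 = 11/60; P(X+Y=3) = (2/15)×(1/12) + (1/5)×(1/4) + (4/15)×(5/12) + (4/15)×(1/4) = 1/90 + 1/20 + 1/9 + 1/15 = 43/180; P(X+Y=4) = (1/5)×(1/12) + (4/15)×(1/4) + (4/15)×(5/12) + (2/15)×(1/4) = 1/60 + 1/15 + 1/9 + 1/30 = 41/180; P(X+Y=5) = (4/15)×(1/12) + (4/15)×(1/4) + (2/15)×(5/12) = 1/45 + 1/15 + 1/18 = 13/90; P(X+Y=6) = (4/15)×(1/12) + (2/15)×(1/4) = 1/45 + 1/30 = 1/18; P(X+Y=7) = (2/15)×(1/12) = 1/90. PMF: [1/30, 19/180, 11/60, 43/180, 41/180, 13/90, 1/18, 1/90] (sums to 1 ✓)

[1/30, 19/180, 11/60, 43/180, 41/180, 13/90, 1/18, 1/90]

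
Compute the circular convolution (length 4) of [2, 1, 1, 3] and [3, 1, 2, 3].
Use y[k] = Σ_j a[j]·b[(k-j) mod 4]. y[0] = 2×3 + 1×3 + 1×2 + 3×1 = 14; y[1] = 2×1 + 1×3 + 1×3 + 3×2 = 14; y[2] = 2×2 + 1×1 + 1×3 + 3×3 = 17; y[3] = 2×3 + 1×2 + 1×1 + 3×3 = 18. Result: [14, 14, 17, 18]

[14, 14, 17, 18]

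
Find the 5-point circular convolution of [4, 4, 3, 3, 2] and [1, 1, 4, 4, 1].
Use y[k] = Σ_j x[j]·h[(k-j) mod 5]. y[0] = 4×1 + 4×1 + 3×4 + 3×4 + 2×1 = 34; y[1] = 4×1 + 4×1 + 3×1 + 3×4 + 2×4 = 31; y[2] = 4×4 + 4×1 + 3×1 + 3×1 + 2×4 = 34; y[3] = 4×4 + 4×4 + 3×1 + 3×1 + 2×1 = 40; y[4] = 4×1 + 4×4 + 3×4 + 3×1 + 2×1 = 37. Result: [34, 31, 34, 40, 37]

[34, 31, 34, 40, 37]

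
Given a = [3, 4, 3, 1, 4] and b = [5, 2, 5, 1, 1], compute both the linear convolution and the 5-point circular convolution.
Linear: y_lin[0] = 3×5 = 15; y_lin[1] = 3×2 + 4×5 = 26; y_lin[2] = 3×5 + 4×2 + 3×5 = 38; y_lin[3] = 3×1 + 4×5 + 3×2 + 1×5 = 34; y_lin[4] = 3×1 + 4×1 + 3×5 + 1×2 + 4×5 = 44; y_lin[5] = 4×1 + 3×1 + 1×5 + 4×2 = 20; y_lin[6] = 3×1 + 1×1 + 4×5 = 24; y_lin[7] = 1×1 + 4×1 = 5; y_lin[8] = 4×1 = 4 → [15, 26, 38, 34, 44, 20, 24, 5, 4]. Circular (length 5): y[0] = 3×5 + 4×1 + 3×1 + 1×5 + 4×2 = 35; y[1] = 3×2 + 4×5 + 3×1 + 1×1 + 4×5 = 50; y[2] = 3×5 + 4×2 + 3×5 + 1×1 + 4×1 = 43; y[3] = 3×1 + 4×5 + 3×2 + 1×5 + 4×1 = 38; y[4] = 3×1 + 4×1 + 3×5 + 1×2 + 4×5 = 44 → [35, 50, 43, 38, 44]

Linear: [15, 26, 38, 34, 44, 20, 24, 5, 4], Circular: [35, 50, 43, 38, 44]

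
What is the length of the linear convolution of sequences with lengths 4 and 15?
Linear/full convolution length: m + n - 1 = 4 + 15 - 1 = 18

18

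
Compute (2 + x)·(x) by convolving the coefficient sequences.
Ascending coefficients: a = [2, 1], b = [0, 1]. c[0] = 2×0 = 0; c[1] = 2×1 + 1×0 = 2; c[2] = 1×1 = 1. Result coefficients: [0, 2, 1] → 2x + x^2

2x + x^2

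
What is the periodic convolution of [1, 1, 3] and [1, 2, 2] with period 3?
Use y[k] = Σ_j f[j]·g[(k-j) mod 3]. y[0] = 1×1 + 1×2 + 3×2 = 9; y[1] = 1×2 + 1×1 + 3×2 = 9; y[2] = 1×2 + 1×2 + 3×1 = 7. Result: [9, 9, 7]

[9, 9, 7]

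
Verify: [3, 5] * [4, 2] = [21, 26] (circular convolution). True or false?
Recompute circular convolution of [3, 5] and [4, 2]: y[0] = 3×4 + 5×2 = 22; y[1] = 3×2 + 5×4 = 26 → [22, 26]. Compare to given [21, 26]: they differ at index 0: given 21, correct 22, so answer: No

No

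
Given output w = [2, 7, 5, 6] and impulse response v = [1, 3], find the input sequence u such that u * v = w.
Deconvolve w=[2, 7, 5, 6] by v=[1, 3]. Since v[0]=1, solve forward: u[0] = w[0] / 1 = 2; u[1] = (w[1] - 2×3) / 1 = 1; u[2] = (w[2] - 1×3) / 1 = 2. So u = [2, 1, 2]. Check by forward convolution: w[0] = 2×1 = 2; w[1] = 2×3 + 1×1 = 7; w[2] = 1×3 + 2×1 = 5; w[3] = 2×3 = 6

[2, 1, 2]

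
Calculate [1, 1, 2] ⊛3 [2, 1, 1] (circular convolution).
Use y[k] = Σ_j f[j]·g[(k-j) mod 3]. y[0] = 1×2 + 1×1 + 2×1 = 5; y[1] = 1×1 + 1×2 + 2×1 = 5; y[2] = 1×1 + 1×1 + 2×2 = 6. Result: [5, 5, 6]

[5, 5, 6]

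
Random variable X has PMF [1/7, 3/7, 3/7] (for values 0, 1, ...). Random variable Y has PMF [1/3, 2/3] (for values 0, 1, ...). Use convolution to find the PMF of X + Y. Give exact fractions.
P(X+Y=k) = Σ_i P(X=i)·P(Y=k-i) — a convolution of [1/7, 3/7, 3/7] and [1/3, 2/3]. P(X+Y=0) = (1/7)×(1/3) = 1/21; P(X+Y=1) = (1/7)×(2/3) + (3/7)×(1/3) = 2/21 + 1/7 = 5/21; P(X+Y=2) = (3/7)×(2/3) + (3/7)×(1/3) = 2/7 + 1/7 = 3/7; P(X+Y=3) = (3/7)×(2/3) = 2/7. PMF: [1/21, 5/21, 3/7, 2/7] (sums to 1 ✓)

[1/21, 5/21, 3/7, 2/7]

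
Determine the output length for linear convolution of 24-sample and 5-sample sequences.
Linear/full convolution length: m + n - 1 = 24 + 5 - 1 = 28

28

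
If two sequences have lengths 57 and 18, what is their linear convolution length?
Linear/full convolution length: m + n - 1 = 57 + 18 - 1 = 74

74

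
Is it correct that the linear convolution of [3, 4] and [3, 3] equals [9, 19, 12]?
Recompute linear convolution of [3, 4] and [3, 3]: y[0] = 3×3 = 9; y[1] = 3×3 + 4×3 = 21; y[2] = 4×3 = 12 → [9, 21, 12]. Compare to given [9, 19, 12]: they differ at index 1: given 19, correct 21, so answer: No

No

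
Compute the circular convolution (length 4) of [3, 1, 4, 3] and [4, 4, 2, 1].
Use y[k] = Σ_j a[j]·b[(k-j) mod 4]. y[0] = 3×4 + 1×1 + 4×2 + 3×4 = 33; y[1] = 3×4 + 1×4 + 4×1 + 3×2 = 26; y[2] = 3×2 + 1×4 + 4×4 + 3×1 = 29; y[3] = 3×1 + 1×2 + 4×4 + 3×4 = 33. Result: [33, 26, 29, 33]

[33, 26, 29, 33]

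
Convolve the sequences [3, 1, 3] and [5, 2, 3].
y[0] = 3×5 = 15; y[1] = 3×2 + 1×5 = 11; y[2] = 3×3 + 1×2 + 3×5 = 26; y[3] = 1×3 + 3×2 = 9; y[4] = 3×3 = 9

[15, 11, 26, 9, 9]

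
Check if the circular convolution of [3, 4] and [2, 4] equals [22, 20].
Recompute circular convolution of [3, 4] and [2, 4]: y[0] = 3×2 + 4×4 = 22; y[1] = 3×4 + 4×2 = 20 → [22, 20]. Given [22, 20] matches, so answer: Yes

Yes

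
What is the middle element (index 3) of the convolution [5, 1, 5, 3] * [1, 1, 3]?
Use y[k] = Σ_i a[i]·b[k-i] at k=3. y[3] = 1×3 + 5×1 + 3×1 = 11

11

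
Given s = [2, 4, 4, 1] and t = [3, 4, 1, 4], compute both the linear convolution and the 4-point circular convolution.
Linear: y_lin[0] = 2×3 = 6; y_lin[1] = 2×4 + 4×3 = 20; y_lin[2] = 2×1 + 4×4 + 4×3 = 30; y_lin[3] = 2×4 + 4×1 + 4×4 + 1×3 = 31; y_lin[4] = 4×4 + 4×1 + 1×4 = 24; y_lin[5] = 4×4 + 1×1 = 17; y_lin[6] = 1×4 = 4 → [6, 20, 30, 31, 24, 17, 4]. Circular (length 4): y[0] = 2×3 + 4×4 + 4×1 + 1×4 = 30; y[1] = 2×4 + 4×3 + 4×4 + 1×1 = 37; y[2] = 2×1 + 4×4 + 4×3 + 1×4 = 34; y[3] = 2×4 + 4×1 + 4×4 + 1×3 = 31 → [30, 37, 34, 31]

Linear: [6, 20, 30, 31, 24, 17, 4], Circular: [30, 37, 34, 31]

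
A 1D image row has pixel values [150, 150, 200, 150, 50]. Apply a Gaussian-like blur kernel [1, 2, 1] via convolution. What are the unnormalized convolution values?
Convolve image row [150, 150, 200, 150, 50] with kernel [1, 2, 1]: y[0] = 150×1 = 150; y[1] = 150×2 + 150×1 = 450; y[2] = 150×1 + 150×2 + 200×1 = 650; y[3] = 150×1 + 200×2 + 150×1 = 700; y[4] = 200×1 + 150×2 + 50×1 = 550; y[5] = 150×1 + 50×2 = 250; y[6] = 50×1 = 50 → [150, 450, 650, 700, 550, 250, 50]. Normalization factor = sum(kernel) = 4.

[150, 450, 650, 700, 550, 250, 50]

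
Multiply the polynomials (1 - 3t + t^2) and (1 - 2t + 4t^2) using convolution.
Ascending coefficients: a = [1, -3, 1], b = [1, -2, 4]. c[0] = 1×1 = 1; c[1] = 1×-2 + -3×1 = -5; c[2] = 1×4 + -3×-2 + 1×1 = 11; c[3] = -3×4 + 1×-2 = -14; c[4] = 1×4 = 4. Result coefficients: [1, -5, 11, -14, 4] → 1 - 5t + 11t^2 - 14t^3 + 4t^4

1 - 5t + 11t^2 - 14t^3 + 4t^4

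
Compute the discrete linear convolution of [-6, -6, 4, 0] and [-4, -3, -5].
y[0] = -6×-4 = 24; y[1] = -6×-3 + -6×-4 = 42; y[2] = -6×-5 + -6×-3 + 4×-4 = 32; y[3] = -6×-5 + 4×-3 + 0×-4 = 18; y[4] = 4×-5 + 0×-3 = -20; y[5] = 0×-5 = 0

[24, 42, 32, 18, -20, 0]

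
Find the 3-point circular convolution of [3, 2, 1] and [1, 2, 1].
Use y[k] = Σ_j x[j]·h[(k-j) mod 3]. y[0] = 3×1 + 2×1 + 1×2 = 7; y[1] = 3×2 + 2×1 + 1×1 = 9; y[2] = 3×1 + 2×2 + 1×1 = 8. Result: [7, 9, 8]

[7, 9, 8]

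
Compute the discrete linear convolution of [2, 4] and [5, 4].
y[0] = 2×5 = 10; y[1] = 2×4 + 4×5 = 28; y[2] = 4×4 = 16

[10, 28, 16]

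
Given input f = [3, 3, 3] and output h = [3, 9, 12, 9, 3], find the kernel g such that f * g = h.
Output length 5 = len(f) + len(g) - 1 ⇒ len(g) = 3. Solve g forward using g[k] = (h[k] - Σ_{i≥1} f[i]·g[k-i]) / f[0]: g[0] = h[0] / f[0] = 3 / 3 = 1; g[1] = (h[1] - 3×1) / f[0] = (9 - 3×1) / 3 = 2; g[2] = (h[2] - 3×2 - 3×1) / f[0] = (12 - 3×2 - 3×1) / 3 = 1. So g = [1, 2, 1]. Forward-check [3, 3, 3] * [1, 2, 1]: h[0] = 3×1 = 3; h[1] = 3×2 + 3×1 = 9; h[2] = 3×1 + 3×2 + 3×1 = 12; h[3] = 3×1 + 3×2 = 9; h[4] = 3×1 = 3 → [3, 9, 12, 9, 3] ✓

[1, 2, 1]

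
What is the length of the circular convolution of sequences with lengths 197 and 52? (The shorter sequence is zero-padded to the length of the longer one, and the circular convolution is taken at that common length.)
Circular convolution (zero-padding the shorter input) has length max(m, n) = max(197, 52) = 197

197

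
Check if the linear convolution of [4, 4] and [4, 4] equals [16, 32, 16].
Recompute linear convolution of [4, 4] and [4, 4]: y[0] = 4×4 = 16; y[1] = 4×4 + 4×4 = 32; y[2] = 4×4 = 16 → [16, 32, 16]. Given [16, 32, 16] matches, so answer: Yes

Yes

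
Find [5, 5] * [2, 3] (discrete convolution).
y[0] = 5×2 = 10; y[1] = 5×3 + 5×2 = 25; y[2] = 5×3 = 15

[10, 25, 15]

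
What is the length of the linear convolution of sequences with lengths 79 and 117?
Linear/full convolution length: m + n - 1 = 79 + 117 - 1 = 195

195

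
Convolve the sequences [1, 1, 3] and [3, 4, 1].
y[0] = 1×3 = 3; y[1] = 1×4 + 1×3 = 7; y[2] = 1×1 + 1×4 + 3×3 = 14; y[3] = 1×1 + 3×4 = 13; y[4] = 3×1 = 3

[3, 7, 14, 13, 3]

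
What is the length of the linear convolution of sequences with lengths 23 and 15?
Linear/full convolution length: m + n - 1 = 23 + 15 - 1 = 37

37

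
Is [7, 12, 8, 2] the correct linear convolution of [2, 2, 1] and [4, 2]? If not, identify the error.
Recompute linear convolution of [2, 2, 1] and [4, 2]: y[0] = 2×4 = 8; y[1] = 2×2 + 2×4 = 12; y[2] = 2×2 + 1×4 = 8; y[3] = 1×2 = 2 → [8, 12, 8, 2]. Compare to given [7, 12, 8, 2]: they differ at index 0: given 7, correct 8, so answer: No

No. Error at index 0: given 7, correct 8.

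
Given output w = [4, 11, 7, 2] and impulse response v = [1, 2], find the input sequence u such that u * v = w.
Deconvolve w=[4, 11, 7, 2] by v=[1, 2]. Since v[0]=1, solve forward: u[0] = w[0] / 1 = 4; u[1] = (w[1] - 4×2) / 1 = 3; u[2] = (w[2] - 3×2) / 1 = 1. So u = [4, 3, 1]. Check by forward convolution: w[0] = 4×1 = 4; w[1] = 4×2 + 3×1 = 11; w[2] = 3×2 + 1×1 = 7; w[3] = 1×2 = 2

[4, 3, 1]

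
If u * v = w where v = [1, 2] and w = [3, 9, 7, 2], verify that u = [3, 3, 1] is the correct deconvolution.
Forward-compute [3, 3, 1] * [1, 2]: w[0] = 3×1 = 3; w[1] = 3×2 + 3×1 = 9; w[2] = 3×2 + 1×1 = 7; w[3] = 1×2 = 2 → [3, 9, 7, 2]. Matches given w = [3, 9, 7, 2], so verified.

Verified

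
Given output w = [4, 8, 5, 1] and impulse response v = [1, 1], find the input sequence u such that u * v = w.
Deconvolve w=[4, 8, 5, 1] by v=[1, 1]. Since v[0]=1, solve forward: u[0] = w[0] / 1 = 4; u[1] = (w[1] - 4×1) / 1 = 4; u[2] = (w[2] - 4×1) / 1 = 1. So u = [4, 4, 1]. Check by forward convolution: w[0] = 4×1 = 4; w[1] = 4×1 + 4×1 = 8; w[2] = 4×1 + 1×1 = 5; w[3] = 1×1 = 1

[4, 4, 1]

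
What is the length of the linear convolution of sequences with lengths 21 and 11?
Linear/full convolution length: m + n - 1 = 21 + 11 - 1 = 31

31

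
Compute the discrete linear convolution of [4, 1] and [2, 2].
y[0] = 4×2 = 8; y[1] = 4×2 + 1×2 = 10; y[2] = 1×2 = 2

[8, 10, 2]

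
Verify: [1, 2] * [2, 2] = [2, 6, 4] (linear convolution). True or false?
Recompute linear convolution of [1, 2] and [2, 2]: y[0] = 1×2 = 2; y[1] = 1×2 + 2×2 = 6; y[2] = 2×2 = 4 → [2, 6, 4]. Given [2, 6, 4] matches, so answer: Yes

Yes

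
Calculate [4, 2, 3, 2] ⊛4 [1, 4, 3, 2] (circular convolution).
Use y[k] = Σ_j s[j]·t[(k-j) mod 4]. y[0] = 4×1 + 2×2 + 3×3 + 2×4 = 25; y[1] = 4×4 + 2×1 + 3×2 + 2×3 = 30; y[2] = 4×3 + 2×4 + 3×1 + 2×2 = 27; y[3] = 4×2 + 2×3 + 3×4 + 2×1 = 28. Result: [25, 30, 27, 28]

[25, 30, 27, 28]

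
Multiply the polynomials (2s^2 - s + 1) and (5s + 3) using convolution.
Ascending coefficients: a = [1, -1, 2], b = [3, 5]. c[0] = 1×3 = 3; c[1] = 1×5 + -1×3 = 2; c[2] = -1×5 + 2×3 = 1; c[3] = 2×5 = 10. Result coefficients: [3, 2, 1, 10] → 10s^3 + s^2 + 2s + 3

10s^3 + s^2 + 2s + 3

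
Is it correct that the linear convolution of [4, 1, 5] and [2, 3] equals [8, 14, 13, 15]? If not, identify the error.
Recompute linear convolution of [4, 1, 5] and [2, 3]: y[0] = 4×2 = 8; y[1] = 4×3 + 1×2 = 14; y[2] = 1×3 + 5×2 = 13; y[3] = 5×3 = 15 → [8, 14, 13, 15]. Given [8, 14, 13, 15] matches, so answer: Yes

Yes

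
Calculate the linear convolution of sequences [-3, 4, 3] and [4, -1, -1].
y[0] = -3×4 = -12; y[1] = -3×-1 + 4×4 = 19; y[2] = -3×-1 + 4×-1 + 3×4 = 11; y[3] = 4×-1 + 3×-1 = -7; y[4] = 3×-1 = -3

[-12, 19, 11, -7, -3]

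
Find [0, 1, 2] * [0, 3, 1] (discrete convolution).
y[0] = 0×0 = 0; y[1] = 0×3 + 1×0 = 0; y[2] = 0×1 + 1×3 + 2×0 = 3; y[3] = 1×1 + 2×3 = 7; y[4] = 2×1 = 2

[0, 0, 3, 7, 2]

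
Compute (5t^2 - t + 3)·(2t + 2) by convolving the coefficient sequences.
Ascending coefficients: a = [3, -1, 5], b = [2, 2]. c[0] = 3×2 = 6; c[1] = 3×2 + -1×2 = 4; c[2] = -1×2 + 5×2 = 8; c[3] = 5×2 = 10. Result coefficients: [6, 4, 8, 10] → 10t^3 + 8t^2 + 4t + 6

10t^3 + 8t^2 + 4t + 6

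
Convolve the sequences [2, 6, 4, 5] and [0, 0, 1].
y[0] = 2×0 = 0; y[1] = 2×0 + 6×0 = 0; y[2] = 2×1 + 6×0 + 4×0 = 2; y[3] = 6×1 + 4×0 + 5×0 = 6; y[4] = 4×1 + 5×0 = 4; y[5] = 5×1 = 5

[0, 0, 2, 6, 4, 5]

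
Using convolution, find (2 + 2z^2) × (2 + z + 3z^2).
Ascending coefficients: a = [2, 0, 2], b = [2, 1, 3]. c[0] = 2×2 = 4; c[1] = 2×1 + 0×2 = 2; c[2] = 2×3 + 0×1 + 2×2 = 10; c[3] = 0×3 + 2×1 = 2; c[4] = 2×3 = 6. Result coefficients: [4, 2, 10, 2, 6] → 4 + 2z + 10z^2 + 2z^3 + 6z^4

4 + 2z + 10z^2 + 2z^3 + 6z^4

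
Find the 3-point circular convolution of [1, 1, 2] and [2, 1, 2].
Use y[k] = Σ_j a[j]·b[(k-j) mod 3]. y[0] = 1×2 + 1×2 + 2×1 = 6; y[1] = 1×1 + 1×2 + 2×2 = 7; y[2] = 1×2 + 1×1 + 2×2 = 7. Result: [6, 7, 7]

[6, 7, 7]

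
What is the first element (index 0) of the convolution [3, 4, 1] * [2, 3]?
Use y[k] = Σ_i a[i]·b[k-i] at k=0. y[0] = 3×2 = 6

6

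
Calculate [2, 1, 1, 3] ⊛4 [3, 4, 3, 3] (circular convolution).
Use y[k] = Σ_j s[j]·t[(k-j) mod 4]. y[0] = 2×3 + 1×3 + 1×3 + 3×4 = 24; y[1] = 2×4 + 1×3 + 1×3 + 3×3 = 23; y[2] = 2×3 + 1×4 + 1×3 + 3×3 = 22; y[3] = 2×3 + 1×3 + 1×4 + 3×3 = 22. Result: [24, 23, 22, 22]

[24, 23, 22, 22]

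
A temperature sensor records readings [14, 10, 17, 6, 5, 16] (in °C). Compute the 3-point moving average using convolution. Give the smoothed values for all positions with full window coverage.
3-point moving average kernel = [1, 1, 1]. Apply in 'valid' mode (full window coverage): avg[0] = (14 + 10 + 17) / 3 = 13.67; avg[1] = (10 + 17 + 6) / 3 = 11.0; avg[2] = (17 + 6 + 5) / 3 = 9.33; avg[3] = (6 + 5 + 16) / 3 = 9.0. Smoothed values: [13.67, 11.0, 9.33, 9.0]

[13.67, 11.0, 9.33, 9.0]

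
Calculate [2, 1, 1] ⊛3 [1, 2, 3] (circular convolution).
Use y[k] = Σ_j a[j]·b[(k-j) mod 3]. y[0] = 2×1 + 1×3 + 1×2 = 7; y[1] = 2×2 + 1×1 + 1×3 = 8; y[2] = 2×3 + 1×2 + 1×1 = 9. Result: [7, 8, 9]

[7, 8, 9]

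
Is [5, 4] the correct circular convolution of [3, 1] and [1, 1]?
Recompute circular convolution of [3, 1] and [1, 1]: y[0] = 3×1 + 1×1 = 4; y[1] = 3×1 + 1×1 = 4 → [4, 4]. Compare to given [5, 4]: they differ at index 0: given 5, correct 4, so answer: No

No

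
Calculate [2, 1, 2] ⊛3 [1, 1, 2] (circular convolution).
Use y[k] = Σ_j f[j]·g[(k-j) mod 3]. y[0] = 2×1 + 1×2 + 2×1 = 6; y[1] = 2×1 + 1×1 + 2×2 = 7; y[2] = 2×2 + 1×1 + 2×1 = 7. Result: [6, 7, 7]

[6, 7, 7]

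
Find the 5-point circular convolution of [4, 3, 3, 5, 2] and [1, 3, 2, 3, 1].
Use y[k] = Σ_j f[j]·g[(k-j) mod 5]. y[0] = 4×1 + 3×1 + 3×3 + 5×2 + 2×3 = 32; y[1] = 4×3 + 3×1 + 3×1 + 5×3 + 2×2 = 37; y[2] = 4×2 + 3×3 + 3×1 + 5×1 + 2×3 = 31; y[3] = 4×3 + 3×2 + 3×3 + 5×1 + 2×1 = 34; y[4] = 4×1 + 3×3 + 3×2 + 5×3 + 2×1 = 36. Result: [32, 37, 31, 34, 36]

[32, 37, 31, 34, 36]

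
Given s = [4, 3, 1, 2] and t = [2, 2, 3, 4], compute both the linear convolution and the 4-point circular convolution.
Linear: y_lin[0] = 4×2 = 8; y_lin[1] = 4×2 + 3×2 = 14; y_lin[2] = 4×3 + 3×2 + 1×2 = 20; y_lin[3] = 4×4 + 3×3 + 1×2 + 2×2 = 31; y_lin[4] = 3×4 + 1×3 + 2×2 = 19; y_lin[5] = 1×4 + 2×3 = 10; y_lin[6] = 2×4 = 8 → [8, 14, 20, 31, 19, 10, 8]. Circular (length 4): y[0] = 4×2 + 3×4 + 1×3 + 2×2 = 27; y[1] = 4×2 + 3×2 + 1×4 + 2×3 = 24; y[2] = 4×3 + 3×2 + 1×2 + 2×4 = 28; y[3] = 4×4 + 3×3 + 1×2 + 2×2 = 31 → [27, 24, 28, 31]

Linear: [8, 14, 20, 31, 19, 10, 8], Circular: [27, 24, 28, 31]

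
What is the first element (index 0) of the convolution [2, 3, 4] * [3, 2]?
Use y[k] = Σ_i a[i]·b[k-i] at k=0. y[0] = 2×3 = 6

6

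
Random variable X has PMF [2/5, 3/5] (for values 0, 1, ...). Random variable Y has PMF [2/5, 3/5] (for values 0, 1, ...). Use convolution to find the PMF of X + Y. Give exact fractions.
P(X+Y=k) = Σ_i P(X=i)·P(Y=k-i) — a convolution of [2/5, 3/5] and [2/5, 3/5]. P(X+Y=0) = (2/5)×(2/5) = 4/25; P(X+Y=1) = (2/5)×(3/5) + (3/5)×(2/5) = 6/25 + 6/25 = 12/25; P(X+Y=2) = (3/5)×(3/5) = 9/25. PMF: [4/25, 12/25, 9/25] (sums to 1 ✓)

[4/25, 12/25, 9/25]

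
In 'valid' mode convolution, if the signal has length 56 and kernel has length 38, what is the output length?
'Valid' mode counts only positions where the kernel fully overlaps the signal: m - n + 1 = 56 - 38 + 1 = 19

19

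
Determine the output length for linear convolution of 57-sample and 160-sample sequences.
Linear/full convolution length: m + n - 1 = 57 + 160 - 1 = 216

216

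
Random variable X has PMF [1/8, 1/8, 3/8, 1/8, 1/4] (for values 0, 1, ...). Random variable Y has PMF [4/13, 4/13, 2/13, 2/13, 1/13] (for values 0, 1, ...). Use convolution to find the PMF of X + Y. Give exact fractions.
P(X+Y=k) = Σ_i P(X=i)·P(Y=k-i) — a convolution of [1/8, 1/8, 3/8, 1/8, 1/4] and [4/13, 4/13, 2/13, 2/13, 1/13]. P(X+Y=0) = (1/8)×(4/13) = 1/26; P(X+Y=1) = (1/8)×(4/13) + (1/8)×(4/13) = 1/26 + 1/26 = 1/13; P(X+Y=2) = (1/8)×(2/13) + (1/8)×(4/13) + (3/8)×(4/13) = 1/52 + 1/26 + 3/26 = 9/52; P(X+Y=3) = (1/8)×(2/13) + (1/8)×(2/13) + (3/8)×(4/13) + (1/8)×(4/13) = 1/52 + 1/52 + 3/26 + 1/26 = 5/26; P(X+Y=4) = (1/8)×(1/13) + (1/8)×(2/13) + (3/8)×(2/13) + (1/8)×(4/13) + (1/4)×(4/13) = 1/104 + 1/52 + 3/52 + 1/26 + 1/13 = 21/104; P(X+Y=5) = (1/8)×(1/13) + (3/8)×(2/13) + (1/8)×(2/13) + (1/4)×(4/13) = 1/104 + 3/52 + 1/52 + 1/13 = 17/104; P(X+Y=6) = (3/8)×(1/13) + (1/8)×(2/13) + (1/4)×(2/13) = 3/104 + 1/52 + 1/26 = 9/104; P(X+Y=7) = (1/8)×(1/13) + (1/4)×(2/13) = 1/104 + 1/26 = 5/104; P(X+Y=8) = (1/4)×(1/13) = 1/52. PMF: [1/26, 1/13, 9/52, 5/26, 21/104, 17/104, 9/104, 5/104, 1/52] (sums to 1 ✓)

[1/26, 1/13, 9/52, 5/26, 21/104, 17/104, 9/104, 5/104, 1/52]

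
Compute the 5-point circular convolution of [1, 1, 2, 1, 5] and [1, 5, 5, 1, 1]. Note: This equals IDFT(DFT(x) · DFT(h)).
Either evaluate y[k] = Σ_j x[j]·h[(k-j) mod 5] directly, or use IDFT(DFT(x) · DFT(h)). y[0] = 1×1 + 1×1 + 2×1 + 1×5 + 5×5 = 34; y[1] = 1×5 + 1×1 + 2×1 + 1×1 + 5×5 = 34; y[2] = 1×5 + 1×5 + 2×1 + 1×1 + 5×1 = 18; y[3] = 1×1 + 1×5 + 2×5 + 1×1 + 5×1 = 22; y[4] = 1×1 + 1×1 + 2×5 + 1×5 + 5×1 = 22. Result: [34, 34, 18, 22, 22]

[34, 34, 18, 22, 22]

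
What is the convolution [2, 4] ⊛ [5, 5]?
y[0] = 2×5 = 10; y[1] = 2×5 + 4×5 = 30; y[2] = 4×5 = 20

[10, 30, 20]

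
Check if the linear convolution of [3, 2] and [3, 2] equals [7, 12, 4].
Recompute linear convolution of [3, 2] and [3, 2]: y[0] = 3×3 = 9; y[1] = 3×2 + 2×3 = 12; y[2] = 2×2 = 4 → [9, 12, 4]. Compare to given [7, 12, 4]: they differ at index 0: given 7, correct 9, so answer: No

No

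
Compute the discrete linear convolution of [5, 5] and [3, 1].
y[0] = 5×3 = 15; y[1] = 5×1 + 5×3 = 20; y[2] = 5×1 = 5

[15, 20, 5]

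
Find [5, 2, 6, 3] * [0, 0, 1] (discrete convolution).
y[0] = 5×0 = 0; y[1] = 5×0 + 2×0 = 0; y[2] = 5×1 + 2×0 + 6×0 = 5; y[3] = 2×1 + 6×0 + 3×0 = 2; y[4] = 6×1 + 3×0 = 6; y[5] = 3×1 = 3

[0, 0, 5, 2, 6, 3]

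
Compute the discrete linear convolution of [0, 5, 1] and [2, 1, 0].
y[0] = 0×2 = 0; y[1] = 0×1 + 5×2 = 10; y[2] = 0×0 + 5×1 + 1×2 = 7; y[3] = 5×0 + 1×1 = 1; y[4] = 1×0 = 0

[0, 10, 7, 1, 0]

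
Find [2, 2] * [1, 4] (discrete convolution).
y[0] = 2×1 = 2; y[1] = 2×4 + 2×1 = 10; y[2] = 2×4 = 8

[2, 10, 8]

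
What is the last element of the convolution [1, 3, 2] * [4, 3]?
Use y[k] = Σ_i a[i]·b[k-i] at k=3. y[3] = 2×3 = 6

6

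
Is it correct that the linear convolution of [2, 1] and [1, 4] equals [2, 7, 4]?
Recompute linear convolution of [2, 1] and [1, 4]: y[0] = 2×1 = 2; y[1] = 2×4 + 1×1 = 9; y[2] = 1×4 = 4 → [2, 9, 4]. Compare to given [2, 7, 4]: they differ at index 1: given 7, correct 9, so answer: No

No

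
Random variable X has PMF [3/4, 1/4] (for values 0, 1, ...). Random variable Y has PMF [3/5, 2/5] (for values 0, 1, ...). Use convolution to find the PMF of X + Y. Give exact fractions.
P(X+Y=k) = Σ_i P(X=i)·P(Y=k-i) — a convolution of [3/4, 1/4] and [3/5, 2/5]. P(X+Y=0) = (3/4)×(3/5) = 9/20; P(X+Y=1) = (3/4)×(2/5) + (1/4)×(3/5) = 3/10 + 3/20 = 9/20; P(X+Y=2) = (1/4)×(2/5) = 1/10. PMF: [9/20, 9/20, 1/10] (sums to 1 ✓)

[9/20, 9/20, 1/10]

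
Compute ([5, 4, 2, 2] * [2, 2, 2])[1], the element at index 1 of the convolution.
Use y[k] = Σ_i a[i]·b[k-i] at k=1. y[1] = 5×2 + 4×2 = 18

18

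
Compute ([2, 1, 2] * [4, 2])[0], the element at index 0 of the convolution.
Use y[k] = Σ_i a[i]·b[k-i] at k=0. y[0] = 2×4 = 8

8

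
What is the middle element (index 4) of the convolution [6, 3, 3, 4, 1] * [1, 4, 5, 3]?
Use y[k] = Σ_i a[i]·b[k-i] at k=4. y[4] = 3×3 + 3×5 + 4×4 + 1×1 = 41

41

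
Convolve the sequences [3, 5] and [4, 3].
y[0] = 3×4 = 12; y[1] = 3×3 + 5×4 = 29; y[2] = 5×3 = 15

[12, 29, 15]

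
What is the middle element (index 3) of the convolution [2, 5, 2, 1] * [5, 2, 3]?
Use y[k] = Σ_i a[i]·b[k-i] at k=3. y[3] = 5×3 + 2×2 + 1×5 = 24

24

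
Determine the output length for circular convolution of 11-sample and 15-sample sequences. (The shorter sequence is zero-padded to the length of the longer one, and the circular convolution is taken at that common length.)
Circular convolution (zero-padding the shorter input) has length max(m, n) = max(11, 15) = 15

15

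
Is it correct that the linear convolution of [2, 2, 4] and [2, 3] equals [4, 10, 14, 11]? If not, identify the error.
Recompute linear convolution of [2, 2, 4] and [2, 3]: y[0] = 2×2 = 4; y[1] = 2×3 + 2×2 = 10; y[2] = 2×3 + 4×2 = 14; y[3] = 4×3 = 12 → [4, 10, 14, 12]. Compare to given [4, 10, 14, 11]: they differ at index 3: given 11, correct 12, so answer: No

No. Error at index 3: given 11, correct 12.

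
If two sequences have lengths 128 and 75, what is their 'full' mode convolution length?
Linear/full convolution length: m + n - 1 = 128 + 75 - 1 = 202

202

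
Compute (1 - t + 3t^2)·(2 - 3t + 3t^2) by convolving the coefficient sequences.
Ascending coefficients: a = [1, -1, 3], b = [2, -3, 3]. c[0] = 1×2 = 2; c[1] = 1×-3 + -1×2 = -5; c[2] = 1×3 + -1×-3 + 3×2 = 12; c[3] = -1×3 + 3×-3 = -12; c[4] = 3×3 = 9. Result coefficients: [2, -5, 12, -12, 9] → 2 - 5t + 12t^2 - 12t^3 + 9t^4

2 - 5t + 12t^2 - 12t^3 + 9t^4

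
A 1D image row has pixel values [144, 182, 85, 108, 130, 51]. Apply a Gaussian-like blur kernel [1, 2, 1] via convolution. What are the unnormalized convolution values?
Convolve image row [144, 182, 85, 108, 130, 51] with kernel [1, 2, 1]: y[0] = 144×1 = 144; y[1] = 144×2 + 182×1 = 470; y[2] = 144×1 + 182×2 + 85×1 = 593; y[3] = 182×1 + 85×2 + 108×1 = 460; y[4] = 85×1 + 108×2 + 130×1 = 431; y[5] = 108×1 + 130×2 + 51×1 = 419; y[6] = 130×1 + 51×2 = 232; y[7] = 51×1 = 51 → [144, 470, 593, 460, 431, 419, 232, 51]. Normalization factor = sum(kernel) = 4.

[144, 470, 593, 460, 431, 419, 232, 51]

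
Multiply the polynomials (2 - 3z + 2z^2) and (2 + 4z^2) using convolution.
Ascending coefficients: a = [2, -3, 2], b = [2, 0, 4]. c[0] = 2×2 = 4; c[1] = 2×0 + -3×2 = -6; c[2] = 2×4 + -3×0 + 2×2 = 12; c[3] = -3×4 + 2×0 = -12; c[4] = 2×4 = 8. Result coefficients: [4, -6, 12, -12, 8] → 4 - 6z + 12z^2 - 12z^3 + 8z^4

4 - 6z + 12z^2 - 12z^3 + 8z^4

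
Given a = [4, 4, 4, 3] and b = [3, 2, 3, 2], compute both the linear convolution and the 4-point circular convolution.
Linear: y_lin[0] = 4×3 = 12; y_lin[1] = 4×2 + 4×3 = 20; y_lin[2] = 4×3 + 4×2 + 4×3 = 32; y_lin[3] = 4×2 + 4×3 + 4×2 + 3×3 = 37; y_lin[4] = 4×2 + 4×3 + 3×2 = 26; y_lin[5] = 4×2 + 3×3 = 17; y_lin[6] = 3×2 = 6 → [12, 20, 32, 37, 26, 17, 6]. Circular (length 4): y[0] = 4×3 + 4×2 + 4×3 + 3×2 = 38; y[1] = 4×2 + 4×3 + 4×2 + 3×3 = 37; y[2] = 4×3 + 4×2 + 4×3 + 3×2 = 38; y[3] = 4×2 + 4×3 + 4×2 + 3×3 = 37 → [38, 37, 38, 37]

Linear: [12, 20, 32, 37, 26, 17, 6], Circular: [38, 37, 38, 37]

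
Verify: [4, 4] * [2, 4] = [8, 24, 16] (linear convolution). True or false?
Recompute linear convolution of [4, 4] and [2, 4]: y[0] = 4×2 = 8; y[1] = 4×4 + 4×2 = 24; y[2] = 4×4 = 16 → [8, 24, 16]. Given [8, 24, 16] matches, so answer: Yes

Yes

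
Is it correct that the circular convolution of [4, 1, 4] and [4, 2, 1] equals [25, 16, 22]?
Recompute circular convolution of [4, 1, 4] and [4, 2, 1]: y[0] = 4×4 + 1×1 + 4×2 = 25; y[1] = 4×2 + 1×4 + 4×1 = 16; y[2] = 4×1 + 1×2 + 4×4 = 22 → [25, 16, 22]. Given [25, 16, 22] matches, so answer: Yes

Yes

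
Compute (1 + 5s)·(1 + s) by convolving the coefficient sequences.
Ascending coefficients: a = [1, 5], b = [1, 1]. c[0] = 1×1 = 1; c[1] = 1×1 + 5×1 = 6; c[2] = 5×1 = 5. Result coefficients: [1, 6, 5] → 1 + 6s + 5s^2

1 + 6s + 5s^2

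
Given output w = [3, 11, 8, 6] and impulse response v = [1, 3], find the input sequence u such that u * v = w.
Deconvolve w=[3, 11, 8, 6] by v=[1, 3]. Since v[0]=1, solve forward: u[0] = w[0] / 1 = 3; u[1] = (w[1] - 3×3) / 1 = 2; u[2] = (w[2] - 2×3) / 1 = 2. So u = [3, 2, 2]. Check by forward convolution: w[0] = 3×1 = 3; w[1] = 3×3 + 2×1 = 11; w[2] = 2×3 + 2×1 = 8; w[3] = 2×3 = 6

[3, 2, 2]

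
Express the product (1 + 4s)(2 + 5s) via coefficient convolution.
Ascending coefficients: a = [1, 4], b = [2, 5]. c[0] = 1×2 = 2; c[1] = 1×5 + 4×2 = 13; c[2] = 4×5 = 20. Result coefficients: [2, 13, 20] → 2 + 13s + 20s^2

2 + 13s + 20s^2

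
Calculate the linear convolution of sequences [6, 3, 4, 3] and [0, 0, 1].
y[0] = 6×0 = 0; y[1] = 6×0 + 3×0 = 0; y[2] = 6×1 + 3×0 + 4×0 = 6; y[3] = 3×1 + 4×0 + 3×0 = 3; y[4] = 4×1 + 3×0 = 4; y[5] = 3×1 = 3

[0, 0, 6, 3, 4, 3]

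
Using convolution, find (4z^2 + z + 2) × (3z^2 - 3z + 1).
Ascending coefficients: a = [2, 1, 4], b = [1, -3, 3]. c[0] = 2×1 = 2; c[1] = 2×-3 + 1×1 = -5; c[2] = 2×3 + 1×-3 + 4×1 = 7; c[3] = 1×3 + 4×-3 = -9; c[4] = 4×3 = 12. Result coefficients: [2, -5, 7, -9, 12] → 12z^4 - 9z^3 + 7z^2 - 5z + 2

12z^4 - 9z^3 + 7z^2 - 5z + 2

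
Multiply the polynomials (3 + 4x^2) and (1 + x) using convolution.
Ascending coefficients: a = [3, 0, 4], b = [1, 1]. c[0] = 3×1 = 3; c[1] = 3×1 + 0×1 = 3; c[2] = 0×1 + 4×1 = 4; c[3] = 4×1 = 4. Result coefficients: [3, 3, 4, 4] → 3 + 3x + 4x^2 + 4x^3

3 + 3x + 4x^2 + 4x^3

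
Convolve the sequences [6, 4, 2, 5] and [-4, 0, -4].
y[0] = 6×-4 = -24; y[1] = 6×0 + 4×-4 = -16; y[2] = 6×-4 + 4×0 + 2×-4 = -32; y[3] = 4×-4 + 2×0 + 5×-4 = -36; y[4] = 2×-4 + 5×0 = -8; y[5] = 5×-4 = -20

[-24, -16, -32, -36, -8, -20]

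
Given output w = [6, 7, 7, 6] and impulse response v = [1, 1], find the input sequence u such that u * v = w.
Deconvolve w=[6, 7, 7, 6] by v=[1, 1]. Since v[0]=1, solve forward: u[0] = w[0] / 1 = 6; u[1] = (w[1] - 6×1) / 1 = 1; u[2] = (w[2] - 1×1) / 1 = 6. So u = [6, 1, 6]. Check by forward convolution: w[0] = 6×1 = 6; w[1] = 6×1 + 1×1 = 7; w[2] = 1×1 + 6×1 = 7; w[3] = 6×1 = 6

[6, 1, 6]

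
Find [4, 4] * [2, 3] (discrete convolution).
y[0] = 4×2 = 8; y[1] = 4×3 + 4×2 = 20; y[2] = 4×3 = 12

[8, 20, 12]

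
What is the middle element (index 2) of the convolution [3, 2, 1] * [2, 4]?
Use y[k] = Σ_i a[i]·b[k-i] at k=2. y[2] = 2×4 + 1×2 = 10

10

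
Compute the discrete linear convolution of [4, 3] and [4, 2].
y[0] = 4×4 = 16; y[1] = 4×2 + 3×4 = 20; y[2] = 3×2 = 6

[16, 20, 6]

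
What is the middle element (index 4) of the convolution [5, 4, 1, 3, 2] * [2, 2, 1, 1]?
Use y[k] = Σ_i a[i]·b[k-i] at k=4. y[4] = 4×1 + 1×1 + 3×2 + 2×2 = 15

15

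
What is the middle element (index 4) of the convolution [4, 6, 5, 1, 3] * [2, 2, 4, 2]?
Use y[k] = Σ_i a[i]·b[k-i] at k=4. y[4] = 6×2 + 5×4 + 1×2 + 3×2 = 40

40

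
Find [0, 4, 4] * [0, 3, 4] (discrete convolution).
y[0] = 0×0 = 0; y[1] = 0×3 + 4×0 = 0; y[2] = 0×4 + 4×3 + 4×0 = 12; y[3] = 4×4 + 4×3 = 28; y[4] = 4×4 = 16

[0, 0, 12, 28, 16]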